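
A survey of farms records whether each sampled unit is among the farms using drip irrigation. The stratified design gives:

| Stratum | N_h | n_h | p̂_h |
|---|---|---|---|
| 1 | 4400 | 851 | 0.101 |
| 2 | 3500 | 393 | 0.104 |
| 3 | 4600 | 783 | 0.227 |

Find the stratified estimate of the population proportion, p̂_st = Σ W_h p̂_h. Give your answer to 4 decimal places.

p̂_st ≈ 0.1482

N = 12500; stratum weights W_h = N_h/N.
p̂_st = Σ W_h p̂_h = (4400·0.101 + 3500·0.104 + 4600·0.227)/12500 = 0.14821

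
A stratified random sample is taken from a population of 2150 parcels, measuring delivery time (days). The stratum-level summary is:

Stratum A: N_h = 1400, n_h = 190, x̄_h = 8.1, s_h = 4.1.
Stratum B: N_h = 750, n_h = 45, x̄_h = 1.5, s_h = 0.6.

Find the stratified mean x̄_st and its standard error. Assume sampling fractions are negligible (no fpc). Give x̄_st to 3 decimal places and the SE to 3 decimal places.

x̄_st ≈ 5.798, SE ≈ 0.196

x̄_st = Σ W_h x̄_h = (1400·8.1 + 750·1.5)/2150 = 5.79767
V̂(x̄_st) = Σ W_h² s_h²/n_h, with W_h = N_h/N and N = 2150:
  stratum A: (1400/2150)²·4.1²/190 = 0.037514
  stratum B: (750/2150)²·0.6²/45 = 0.000973499
V̂(x̄_st) = 0.0384875
SE(x̄_st) = √0.0384875 = 0.196182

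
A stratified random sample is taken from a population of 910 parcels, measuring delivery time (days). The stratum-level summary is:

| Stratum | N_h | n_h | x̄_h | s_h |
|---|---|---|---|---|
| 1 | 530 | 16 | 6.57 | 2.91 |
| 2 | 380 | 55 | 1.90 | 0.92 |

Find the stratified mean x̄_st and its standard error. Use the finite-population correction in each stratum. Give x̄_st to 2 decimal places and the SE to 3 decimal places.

x̄_st = Σ W_h x̄_h = (530·6.57 + 380·1.90)/910 = 4.61989
V̂(x̄_st) = Σ W_h² (1 − n_h/N_h) s_h²/n_h, with W_h = N_h/N and N = 910:
  stratum 1: (530/910)²·(1 − 16/530)·2.91²/16 = 0.174109
  stratum 2: (380/910)²·(1 − 55/380)·0.92²/55 = 0.00229508
V̂(x̄_st) = 0.176404
SE(x̄_st) = √0.176404 = 0.420005

x̄_st ≈ 4.62, SE ≈ 0.420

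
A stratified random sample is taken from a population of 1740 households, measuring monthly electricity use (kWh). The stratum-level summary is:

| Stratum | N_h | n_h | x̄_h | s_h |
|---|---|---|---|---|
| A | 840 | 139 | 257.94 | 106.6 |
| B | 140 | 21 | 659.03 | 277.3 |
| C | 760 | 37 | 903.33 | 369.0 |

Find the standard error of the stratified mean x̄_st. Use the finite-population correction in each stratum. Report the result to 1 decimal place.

V̂(x̄_st) = Σ W_h² (1 − n_h/N_h) s_h²/n_h, with W_h = N_h/N and N = 1740:
  stratum A: (840/1740)²·(1 − 139/840)·106.6²/139 = 15.9
  stratum B: (140/1740)²·(1 − 21/140)·277.3²/21 = 20.1492
  stratum C: (760/1740)²·(1 − 37/760)·369.0²/37 = 667.889
V̂(x̄_st) = 703.938
SE(x̄_st) = √703.938 = 26.5318

SE(x̄_st) ≈ 26.5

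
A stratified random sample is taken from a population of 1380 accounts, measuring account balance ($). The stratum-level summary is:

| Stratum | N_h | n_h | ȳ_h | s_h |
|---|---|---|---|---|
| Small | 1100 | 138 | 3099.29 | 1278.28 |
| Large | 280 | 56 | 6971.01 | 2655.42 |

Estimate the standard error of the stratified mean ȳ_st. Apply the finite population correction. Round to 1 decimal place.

SE(ȳ_st) ≈ 103.6

V̂(ȳ_st) = Σ W_h² (1 − n_h/N_h) s_h²/n_h, with W_h = N_h/N and N = 1380:
  stratum Small: (1100/1380)²·(1 − 138/1100)·1278.28²/138 = 6579.34
  stratum Large: (280/1380)²·(1 − 56/280)·2655.42²/56 = 4146.93
V̂(ȳ_st) = 10726.3
SE(ȳ_st) = √10726.3 = 103.568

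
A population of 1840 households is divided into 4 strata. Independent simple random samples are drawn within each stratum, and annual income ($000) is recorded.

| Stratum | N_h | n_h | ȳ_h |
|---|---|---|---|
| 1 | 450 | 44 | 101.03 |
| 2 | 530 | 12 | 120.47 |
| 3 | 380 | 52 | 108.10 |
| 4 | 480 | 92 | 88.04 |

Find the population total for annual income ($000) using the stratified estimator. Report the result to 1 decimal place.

τ̂_st = Σ N_h ȳ_h = 450·101.03 + 530·120.47 + 380·108.10 + 480·88.04 = 192649.8

τ̂_st ≈ 192649.8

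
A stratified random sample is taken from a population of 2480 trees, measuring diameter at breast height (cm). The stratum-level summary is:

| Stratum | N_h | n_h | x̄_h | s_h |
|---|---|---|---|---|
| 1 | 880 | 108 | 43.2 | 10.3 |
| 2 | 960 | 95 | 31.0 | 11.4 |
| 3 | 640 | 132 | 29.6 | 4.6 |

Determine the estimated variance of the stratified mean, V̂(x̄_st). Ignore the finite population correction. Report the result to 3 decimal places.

V̂(x̄_st) = Σ W_h² s_h²/n_h, with W_h = N_h/N and N = 2480:
  stratum 1: (880/2480)²·10.3²/108 = 0.123684
  stratum 2: (960/2480)²·11.4²/95 = 0.204986
  stratum 3: (640/2480)²·4.6²/132 = 0.0106757
V̂(x̄_st) = 0.339346

V̂(x̄_st) ≈ 0.339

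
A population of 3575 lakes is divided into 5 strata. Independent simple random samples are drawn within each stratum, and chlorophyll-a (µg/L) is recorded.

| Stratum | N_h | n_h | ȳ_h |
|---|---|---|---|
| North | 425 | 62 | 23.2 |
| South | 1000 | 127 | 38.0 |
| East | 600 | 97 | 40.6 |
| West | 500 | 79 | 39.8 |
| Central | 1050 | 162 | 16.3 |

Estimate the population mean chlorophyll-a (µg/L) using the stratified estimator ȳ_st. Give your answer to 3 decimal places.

ȳ_st ≈ 30.555

N = Σ N_h = 3575. Stratum weights W_h = N_h/N.
ȳ_st = (425·23.2 + 1000·38.0 + 600·40.6 + 500·39.8 + 1050·16.3) / 3575 = 30.55524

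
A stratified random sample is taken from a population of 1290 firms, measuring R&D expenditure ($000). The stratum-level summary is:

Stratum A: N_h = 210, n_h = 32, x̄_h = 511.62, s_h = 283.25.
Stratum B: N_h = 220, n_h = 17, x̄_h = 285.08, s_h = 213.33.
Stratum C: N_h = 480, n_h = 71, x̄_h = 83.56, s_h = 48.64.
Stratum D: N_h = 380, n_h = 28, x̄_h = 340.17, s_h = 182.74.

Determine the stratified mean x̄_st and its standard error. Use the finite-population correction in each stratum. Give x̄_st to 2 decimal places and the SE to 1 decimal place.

x̄_st ≈ 263.20, SE ≈ 15.1

x̄_st = Σ W_h x̄_h = (210·511.62 + 220·285.08 + 480·83.56 + 380·340.17)/1290 = 263.20248
V̂(x̄_st) = Σ W_h² (1 − n_h/N_h) s_h²/n_h, with W_h = N_h/N and N = 1290:
  stratum A: (210/1290)²·(1 − 32/210)·283.25²/32 = 56.3183
  stratum B: (220/1290)²·(1 − 17/220)·213.33²/17 = 71.8446
  stratum C: (480/1290)²·(1 − 71/480)·48.64²/71 = 3.9311
  stratum D: (380/1290)²·(1 − 28/380)·182.74²/28 = 95.8641
V̂(x̄_st) = 227.958
SE(x̄_st) = √227.958 = 15.0983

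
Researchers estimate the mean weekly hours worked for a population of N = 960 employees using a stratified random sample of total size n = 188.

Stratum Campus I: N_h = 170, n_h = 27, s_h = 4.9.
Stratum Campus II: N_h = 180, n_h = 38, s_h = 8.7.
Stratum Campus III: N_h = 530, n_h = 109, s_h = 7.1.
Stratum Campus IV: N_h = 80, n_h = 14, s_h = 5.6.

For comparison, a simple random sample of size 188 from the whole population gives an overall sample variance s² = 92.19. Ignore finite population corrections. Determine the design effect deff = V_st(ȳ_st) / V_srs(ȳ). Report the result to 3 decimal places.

V̂(ȳ_st) = Σ W_h² s_h²/n_h, with W_h = N_h/N and N = 960:
  stratum Campus I: (170/960)²·4.9²/27 = 0.0278858
  stratum Campus II: (180/960)²·8.7²/38 = 0.0700257
  stratum Campus III: (530/960)²·7.1²/109 = 0.140961
  stratum Campus IV: (80/960)²·5.6²/14 = 0.0155556
V_st = 0.254428
V_srs = s²/n = 92.19/188 = 0.490372
deff = V_st / V_srs = 0.254428/0.490372 = 0.5188

deff ≈ 0.519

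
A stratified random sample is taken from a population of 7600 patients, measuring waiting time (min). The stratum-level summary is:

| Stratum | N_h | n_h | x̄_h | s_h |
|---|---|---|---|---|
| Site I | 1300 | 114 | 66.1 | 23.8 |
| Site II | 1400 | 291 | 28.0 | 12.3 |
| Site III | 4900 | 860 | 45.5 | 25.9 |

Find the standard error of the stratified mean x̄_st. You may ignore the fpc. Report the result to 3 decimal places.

SE(x̄_st) ≈ 0.698

V̂(x̄_st) = Σ W_h² s_h²/n_h, with W_h = N_h/N and N = 7600:
  stratum Site I: (1300/7600)²·23.8²/114 = 0.145381
  stratum Site II: (1400/7600)²·12.3²/291 = 0.0176419
  stratum Site III: (4900/7600)²·25.9²/860 = 0.32424
V̂(x̄_st) = 0.487263
SE(x̄_st) = √0.487263 = 0.698042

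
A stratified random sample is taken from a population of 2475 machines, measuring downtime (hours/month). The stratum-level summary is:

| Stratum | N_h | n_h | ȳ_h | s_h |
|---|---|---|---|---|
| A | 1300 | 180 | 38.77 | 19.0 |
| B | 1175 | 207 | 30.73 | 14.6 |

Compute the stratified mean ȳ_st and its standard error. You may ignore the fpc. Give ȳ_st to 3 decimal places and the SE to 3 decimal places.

ȳ_st = Σ W_h ȳ_h = (1300·38.77 + 1175·30.73)/2475 = 34.95303
V̂(ȳ_st) = Σ W_h² s_h²/n_h, with W_h = N_h/N and N = 2475:
  stratum A: (1300/2475)²·19.0²/180 = 0.553313
  stratum B: (1175/2475)²·14.6²/207 = 0.232092
V̂(ȳ_st) = 0.785405
SE(ȳ_st) = √0.785405 = 0.886231

ȳ_st ≈ 34.953, SE ≈ 0.886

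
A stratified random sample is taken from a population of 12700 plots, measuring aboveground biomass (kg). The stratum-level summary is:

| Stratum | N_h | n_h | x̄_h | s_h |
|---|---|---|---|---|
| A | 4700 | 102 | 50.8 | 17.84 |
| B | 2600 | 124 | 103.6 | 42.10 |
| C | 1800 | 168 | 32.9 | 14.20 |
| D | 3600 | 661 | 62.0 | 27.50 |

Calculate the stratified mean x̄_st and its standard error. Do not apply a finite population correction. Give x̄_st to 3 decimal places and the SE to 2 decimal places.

x̄_st ≈ 62.247, SE ≈ 1.07

x̄_st = Σ W_h x̄_h = (4700·50.8 + 2600·103.6 + 1800·32.9 + 3600·62.0)/12700 = 62.24724
V̂(x̄_st) = Σ W_h² s_h²/n_h, with W_h = N_h/N and N = 12700:
  stratum A: (4700/12700)²·17.84²/102 = 0.427344
  stratum B: (2600/12700)²·42.10²/124 = 0.599076
  stratum C: (1800/12700)²·14.20²/168 = 0.0241104
  stratum D: (3600/12700)²·27.50²/661 = 0.0919309
V̂(x̄_st) = 1.14246
SE(x̄_st) = √1.14246 = 1.06886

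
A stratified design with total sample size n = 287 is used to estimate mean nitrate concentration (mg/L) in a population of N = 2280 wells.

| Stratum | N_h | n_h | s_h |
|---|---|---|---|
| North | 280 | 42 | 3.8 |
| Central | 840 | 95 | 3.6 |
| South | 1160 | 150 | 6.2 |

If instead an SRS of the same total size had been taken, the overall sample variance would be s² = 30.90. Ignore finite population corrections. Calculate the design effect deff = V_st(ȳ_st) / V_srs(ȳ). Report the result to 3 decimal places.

V̂(ȳ_st) = Σ W_h² s_h²/n_h, with W_h = N_h/N and N = 2280:
  stratum North: (280/2280)²·3.8²/42 = 0.00518519
  stratum Central: (840/2280)²·3.6²/95 = 0.018517
  stratum South: (1160/2280)²·6.2²/150 = 0.0663343
V_st = 0.0900365
V_srs = s²/n = 30.90/287 = 0.107666
deff = V_st / V_srs = 0.0900365/0.107666 = 0.8363

deff ≈ 0.836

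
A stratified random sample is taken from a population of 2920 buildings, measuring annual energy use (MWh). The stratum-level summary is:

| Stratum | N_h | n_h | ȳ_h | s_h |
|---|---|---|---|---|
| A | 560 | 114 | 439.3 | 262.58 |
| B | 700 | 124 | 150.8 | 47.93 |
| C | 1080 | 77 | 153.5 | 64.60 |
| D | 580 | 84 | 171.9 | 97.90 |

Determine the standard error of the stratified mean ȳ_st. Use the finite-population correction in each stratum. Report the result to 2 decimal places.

V̂(ȳ_st) = Σ W_h² (1 − n_h/N_h) s_h²/n_h, with W_h = N_h/N and N = 2920:
  stratum A: (560/2920)²·(1 − 114/560)·262.58²/114 = 17.7164
  stratum B: (700/2920)²·(1 − 124/700)·47.93²/124 = 0.876089
  stratum C: (1080/2920)²·(1 − 77/1080)·64.60²/77 = 6.88547
  stratum D: (580/2920)²·(1 − 84/580)·97.90²/84 = 3.84973
V̂(ȳ_st) = 29.3277
SE(ȳ_st) = √29.3277 = 5.4155

SE(ȳ_st) ≈ 5.42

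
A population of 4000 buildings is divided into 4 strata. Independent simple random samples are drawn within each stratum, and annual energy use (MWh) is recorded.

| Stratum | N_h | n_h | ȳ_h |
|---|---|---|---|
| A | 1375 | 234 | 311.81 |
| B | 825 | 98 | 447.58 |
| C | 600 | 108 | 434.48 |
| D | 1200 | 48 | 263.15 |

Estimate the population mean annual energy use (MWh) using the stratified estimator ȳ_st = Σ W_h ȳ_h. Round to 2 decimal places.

ȳ_st ≈ 343.62

N = Σ N_h = 4000. Stratum weights W_h = N_h/N.
ȳ_st = (1375·311.81 + 825·447.58 + 600·434.48 + 1200·263.15) / 4000 = 343.6151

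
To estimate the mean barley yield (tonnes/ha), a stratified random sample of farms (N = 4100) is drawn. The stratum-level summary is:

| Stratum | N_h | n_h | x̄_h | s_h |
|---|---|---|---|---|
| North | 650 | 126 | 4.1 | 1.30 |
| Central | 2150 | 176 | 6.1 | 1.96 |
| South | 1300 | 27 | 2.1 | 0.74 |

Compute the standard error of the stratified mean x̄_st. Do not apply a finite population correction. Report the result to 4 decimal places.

V̂(x̄_st) = Σ W_h² s_h²/n_h, with W_h = N_h/N and N = 4100:
  stratum North: (650/4100)²·1.30²/126 = 0.000337113
  stratum Central: (2150/4100)²·1.96²/176 = 0.00600218
  stratum South: (1300/4100)²·0.74²/27 = 0.00203901
V̂(x̄_st) = 0.00837829
SE(x̄_st) = √0.00837829 = 0.091533

SE(x̄_st) ≈ 0.0915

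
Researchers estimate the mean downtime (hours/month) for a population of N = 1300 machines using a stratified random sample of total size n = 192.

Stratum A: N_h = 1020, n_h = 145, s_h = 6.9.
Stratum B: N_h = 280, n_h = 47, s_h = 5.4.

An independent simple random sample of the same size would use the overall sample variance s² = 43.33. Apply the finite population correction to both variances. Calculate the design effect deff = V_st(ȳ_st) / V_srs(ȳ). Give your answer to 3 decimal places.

deff ≈ 1.026

V̂(ȳ_st) = Σ W_h² (1 − n_h/N_h) s_h²/n_h, with W_h = N_h/N and N = 1300:
  stratum A: (1020/1300)²·(1 − 145/1020)·6.9²/145 = 0.173401
  stratum B: (280/1300)²·(1 − 47/280)·5.4²/47 = 0.0239506
V_st = 0.197352
V_srs = (1 − 192/1300)·43.33/192 = 0.192346
deff = V_st / V_srs = 0.197352/0.192346 = 1.0260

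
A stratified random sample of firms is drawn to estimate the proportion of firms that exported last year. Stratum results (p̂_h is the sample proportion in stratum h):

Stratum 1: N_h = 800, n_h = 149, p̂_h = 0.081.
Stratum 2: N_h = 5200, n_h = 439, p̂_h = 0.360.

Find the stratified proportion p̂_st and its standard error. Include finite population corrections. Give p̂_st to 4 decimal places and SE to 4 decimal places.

p̂_st ≈ 0.3228, SE ≈ 0.0192

N = 6000; stratum weights W_h = N_h/N.
p̂_st = Σ W_h p̂_h = (800·0.081 + 5200·0.360)/6000 = 0.32280
V̂(p̂_st) = Σ W_h² (1 − n_h/N_h) p̂_h(1−p̂_h)/(n_h−1):
  stratum 1: (800/6000)²·(1 − 149/800)·0.081·0.919/148 = 7.27624e-06
  stratum 2: (5200/6000)²·(1 − 439/5200)·0.360·0.640/438 = 0.000361749
V̂(p̂_st) = 0.000369025; SE = √V̂ = 0.01921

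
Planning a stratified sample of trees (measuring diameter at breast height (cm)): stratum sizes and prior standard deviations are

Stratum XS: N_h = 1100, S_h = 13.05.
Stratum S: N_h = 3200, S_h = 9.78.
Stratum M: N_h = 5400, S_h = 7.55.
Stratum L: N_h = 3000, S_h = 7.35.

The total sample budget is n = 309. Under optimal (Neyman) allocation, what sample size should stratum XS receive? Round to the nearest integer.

Neyman allocation: n_h = n · N_h S_h / Σ N_i S_i, with n = 309.
  stratum XS: N_h·S_h = 1100·13.05 = 14355.00
  stratum S: N_h·S_h = 3200·9.78 = 31296.00
  stratum M: N_h·S_h = 5400·7.55 = 40770.00
  stratum L: N_h·S_h = 3000·7.35 = 22050.00
Σ N_h S_h = 108471.00
n for stratum XS = 309·14355.00/108471.00 = 40.893 → 41

41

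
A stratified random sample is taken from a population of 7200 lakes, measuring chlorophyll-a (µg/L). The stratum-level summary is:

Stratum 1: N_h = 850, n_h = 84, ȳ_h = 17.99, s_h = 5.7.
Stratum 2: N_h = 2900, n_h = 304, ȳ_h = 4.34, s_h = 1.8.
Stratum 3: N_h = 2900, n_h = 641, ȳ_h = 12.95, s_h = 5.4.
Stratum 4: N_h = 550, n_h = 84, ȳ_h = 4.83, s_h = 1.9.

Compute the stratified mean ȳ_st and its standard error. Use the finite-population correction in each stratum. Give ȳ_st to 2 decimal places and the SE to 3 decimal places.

ȳ_st = Σ W_h ȳ_h = (850·17.99 + 2900·4.34 + 2900·12.95 + 550·4.83)/7200 = 9.45681
V̂(ȳ_st) = Σ W_h² (1 − n_h/N_h) s_h²/n_h, with W_h = N_h/N and N = 7200:
  stratum 1: (850/7200)²·(1 − 84/850)·5.7²/84 = 0.00485795
  stratum 2: (2900/7200)²·(1 − 304/2900)·1.8²/304 = 0.00154778
  stratum 3: (2900/7200)²·(1 − 641/2900)·5.4²/641 = 0.00574882
  stratum 4: (550/7200)²·(1 − 84/550)·1.9²/84 = 0.000212477
V̂(ȳ_st) = 0.012367
SE(ȳ_st) = √0.012367 = 0.111207

ȳ_st ≈ 9.46, SE ≈ 0.111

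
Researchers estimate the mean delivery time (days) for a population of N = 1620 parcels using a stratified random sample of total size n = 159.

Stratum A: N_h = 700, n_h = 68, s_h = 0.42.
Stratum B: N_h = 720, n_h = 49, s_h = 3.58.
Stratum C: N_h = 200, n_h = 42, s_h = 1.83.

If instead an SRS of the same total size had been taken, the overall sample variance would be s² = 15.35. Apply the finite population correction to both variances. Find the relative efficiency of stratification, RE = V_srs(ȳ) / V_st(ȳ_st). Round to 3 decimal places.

RE ≈ 1.757

V̂(ȳ_st) = Σ W_h² (1 − n_h/N_h) s_h²/n_h, with W_h = N_h/N and N = 1620:
  stratum A: (700/1620)²·(1 − 68/700)·0.42²/68 = 0.000437295
  stratum B: (720/1620)²·(1 − 49/720)·3.58²/49 = 0.0481499
  stratum C: (200/1620)²·(1 − 42/200)·1.83²/42 = 0.000960086
V_st = 0.0495472
V_srs = (1 − 159/1620)·15.35/159 = 0.0870656
Relative efficiency = V_srs / V_st = 0.0870656/0.0495472 = 1.7572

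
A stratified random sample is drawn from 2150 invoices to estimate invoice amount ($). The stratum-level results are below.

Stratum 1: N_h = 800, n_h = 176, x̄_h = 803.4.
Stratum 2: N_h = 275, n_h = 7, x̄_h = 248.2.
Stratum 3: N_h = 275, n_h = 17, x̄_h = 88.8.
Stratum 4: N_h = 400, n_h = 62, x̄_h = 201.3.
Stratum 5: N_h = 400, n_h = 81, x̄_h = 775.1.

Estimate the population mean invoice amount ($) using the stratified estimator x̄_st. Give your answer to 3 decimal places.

x̄_st ≈ 523.700

N = Σ N_h = 2150. Stratum weights W_h = N_h/N.
x̄_st = (800·803.4 + 275·248.2 + 275·88.8 + 400·201.3 + 400·775.1) / 2150 = 523.70000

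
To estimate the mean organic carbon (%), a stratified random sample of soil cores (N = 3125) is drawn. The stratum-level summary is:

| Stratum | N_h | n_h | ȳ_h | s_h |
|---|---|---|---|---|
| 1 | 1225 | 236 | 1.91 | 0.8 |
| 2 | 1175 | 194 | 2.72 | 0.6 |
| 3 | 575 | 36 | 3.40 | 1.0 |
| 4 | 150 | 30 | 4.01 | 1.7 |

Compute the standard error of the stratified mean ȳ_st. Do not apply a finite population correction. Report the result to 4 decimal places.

SE(ȳ_st) ≈ 0.0429

V̂(ȳ_st) = Σ W_h² s_h²/n_h, with W_h = N_h/N and N = 3125:
  stratum 1: (1225/3125)²·0.8²/236 = 0.000416716
  stratum 2: (1175/3125)²·0.6²/194 = 0.000262347
  stratum 3: (575/3125)²·1.0²/36 = 0.000940444
  stratum 4: (150/3125)²·1.7²/30 = 0.000221952
V̂(ȳ_st) = 0.00184146
SE(ȳ_st) = √0.00184146 = 0.0429122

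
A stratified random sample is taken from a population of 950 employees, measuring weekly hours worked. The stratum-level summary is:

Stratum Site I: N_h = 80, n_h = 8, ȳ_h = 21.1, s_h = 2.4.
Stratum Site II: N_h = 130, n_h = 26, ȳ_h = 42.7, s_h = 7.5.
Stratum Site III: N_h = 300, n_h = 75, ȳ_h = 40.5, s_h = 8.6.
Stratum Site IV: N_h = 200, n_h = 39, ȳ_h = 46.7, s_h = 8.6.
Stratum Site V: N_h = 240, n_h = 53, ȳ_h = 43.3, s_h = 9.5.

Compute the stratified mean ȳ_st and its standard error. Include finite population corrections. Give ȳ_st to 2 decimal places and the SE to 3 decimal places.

ȳ_st = Σ W_h ȳ_h = (80·21.1 + 130·42.7 + 300·40.5 + 200·46.7 + 240·43.3)/950 = 41.18000
V̂(ȳ_st) = Σ W_h² (1 − n_h/N_h) s_h²/n_h, with W_h = N_h/N and N = 950:
  stratum Site I: (80/950)²·(1 − 8/80)·2.4²/8 = 0.00459524
  stratum Site II: (130/950)²·(1 − 26/130)·7.5²/26 = 0.03241
  stratum Site III: (300/950)²·(1 − 75/300)·8.6²/75 = 0.0737551
  stratum Site IV: (200/950)²·(1 − 39/200)·8.6²/39 = 0.0676614
  stratum Site V: (240/950)²·(1 − 53/240)·9.5²/53 = 0.0846792
V̂(ȳ_st) = 0.263101
SE(ȳ_st) = √0.263101 = 0.512934

ȳ_st ≈ 41.18, SE ≈ 0.513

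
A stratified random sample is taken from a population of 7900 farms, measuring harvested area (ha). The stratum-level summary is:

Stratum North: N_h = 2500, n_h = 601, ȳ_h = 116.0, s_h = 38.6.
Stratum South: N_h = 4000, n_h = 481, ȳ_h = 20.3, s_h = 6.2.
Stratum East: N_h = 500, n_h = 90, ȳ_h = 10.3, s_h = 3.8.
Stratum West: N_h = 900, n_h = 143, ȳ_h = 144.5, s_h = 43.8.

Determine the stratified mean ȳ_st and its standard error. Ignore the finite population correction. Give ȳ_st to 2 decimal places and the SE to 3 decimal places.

ȳ_st = Σ W_h ȳ_h = (2500·116.0 + 4000·20.3 + 500·10.3 + 900·144.5)/7900 = 64.10127
V̂(ȳ_st) = Σ W_h² s_h²/n_h, with W_h = N_h/N and N = 7900:
  stratum North: (2500/7900)²·38.6²/601 = 0.248271
  stratum South: (4000/7900)²·6.2²/481 = 0.0204882
  stratum East: (500/7900)²·3.8²/90 = 0.000642703
  stratum West: (900/7900)²·43.8²/143 = 0.174118
V̂(ȳ_st) = 0.44352
SE(ȳ_st) = √0.44352 = 0.665973

ȳ_st ≈ 64.10, SE ≈ 0.666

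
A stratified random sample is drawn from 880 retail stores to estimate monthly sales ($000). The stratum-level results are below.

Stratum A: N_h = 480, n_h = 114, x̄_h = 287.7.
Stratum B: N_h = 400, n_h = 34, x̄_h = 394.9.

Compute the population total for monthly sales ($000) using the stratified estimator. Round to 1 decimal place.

τ̂_st = Σ N_h x̄_h = 480·287.7 + 400·394.9 = 296056.0

τ̂_st ≈ 296056.0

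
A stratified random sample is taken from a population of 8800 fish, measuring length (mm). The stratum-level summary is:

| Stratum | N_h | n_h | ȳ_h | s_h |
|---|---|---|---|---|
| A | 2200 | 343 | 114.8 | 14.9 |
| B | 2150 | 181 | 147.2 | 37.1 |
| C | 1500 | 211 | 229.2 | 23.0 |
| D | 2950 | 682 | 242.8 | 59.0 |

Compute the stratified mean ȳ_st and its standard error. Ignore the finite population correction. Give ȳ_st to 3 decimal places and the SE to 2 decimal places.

ȳ_st = Σ W_h ȳ_h = (2200·114.8 + 2150·147.2 + 1500·229.2 + 2950·242.8)/8800 = 185.12500
V̂(ȳ_st) = Σ W_h² s_h²/n_h, with W_h = N_h/N and N = 8800:
  stratum A: (2200/8800)²·14.9²/343 = 0.0404537
  stratum B: (2150/8800)²·37.1²/181 = 0.453922
  stratum C: (1500/8800)²·23.0²/211 = 0.0728434
  stratum D: (2950/8800)²·59.0²/682 = 0.573586
V̂(ȳ_st) = 1.1408
SE(ȳ_st) = √1.1408 = 1.06808

ȳ_st ≈ 185.125, SE ≈ 1.07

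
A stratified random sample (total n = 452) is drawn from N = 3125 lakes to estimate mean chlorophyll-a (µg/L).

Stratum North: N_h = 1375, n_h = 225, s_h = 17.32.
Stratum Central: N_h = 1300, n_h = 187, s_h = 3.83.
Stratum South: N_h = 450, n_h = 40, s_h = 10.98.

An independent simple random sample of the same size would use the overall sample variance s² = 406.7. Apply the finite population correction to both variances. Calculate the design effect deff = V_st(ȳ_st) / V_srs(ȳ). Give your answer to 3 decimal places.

V̂(ȳ_st) = Σ W_h² (1 − n_h/N_h) s_h²/n_h, with W_h = N_h/N and N = 3125:
  stratum North: (1375/3125)²·(1 − 225/1375)·17.32²/225 = 0.215881
  stratum Central: (1300/3125)²·(1 − 187/1300)·3.83²/187 = 0.0116224
  stratum South: (450/3125)²·(1 − 40/450)·10.98²/40 = 0.0569431
V_st = 0.284446
V_srs = (1 − 452/3125)·406.7/452 = 0.769635
deff = V_st / V_srs = 0.284446/0.769635 = 0.3696

deff ≈ 0.370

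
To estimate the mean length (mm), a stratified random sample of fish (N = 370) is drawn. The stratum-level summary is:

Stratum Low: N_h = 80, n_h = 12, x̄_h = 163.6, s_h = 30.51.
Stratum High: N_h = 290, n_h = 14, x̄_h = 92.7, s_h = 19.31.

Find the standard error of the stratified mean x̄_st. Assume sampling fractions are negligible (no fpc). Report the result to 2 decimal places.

V̂(x̄_st) = Σ W_h² s_h²/n_h, with W_h = N_h/N and N = 370:
  stratum Low: (80/370)²·30.51²/12 = 3.62643
  stratum High: (290/370)²·19.31²/14 = 16.3617
V̂(x̄_st) = 19.9882
SE(x̄_st) = √19.9882 = 4.47081

SE(x̄_st) ≈ 4.47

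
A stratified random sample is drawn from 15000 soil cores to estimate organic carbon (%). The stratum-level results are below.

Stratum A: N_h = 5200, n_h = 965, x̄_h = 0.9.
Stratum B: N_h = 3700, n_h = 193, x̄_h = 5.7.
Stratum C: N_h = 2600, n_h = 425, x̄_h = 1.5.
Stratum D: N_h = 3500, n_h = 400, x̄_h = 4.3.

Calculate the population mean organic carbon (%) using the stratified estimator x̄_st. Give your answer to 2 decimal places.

N = Σ N_h = 15000. Stratum weights W_h = N_h/N.
x̄_st = (5200·0.9 + 3700·5.7 + 2600·1.5 + 3500·4.3) / 15000 = 2.9813

x̄_st ≈ 2.98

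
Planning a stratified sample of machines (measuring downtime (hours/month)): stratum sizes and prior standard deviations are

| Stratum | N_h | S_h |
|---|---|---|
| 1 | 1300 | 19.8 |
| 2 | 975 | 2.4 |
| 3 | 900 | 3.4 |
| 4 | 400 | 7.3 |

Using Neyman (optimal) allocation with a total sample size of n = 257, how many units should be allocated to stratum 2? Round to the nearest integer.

Neyman allocation: n_h = n · N_h S_h / Σ N_i S_i, with n = 257.
  stratum 1: N_h·S_h = 1300·19.8 = 25740.00
  stratum 2: N_h·S_h = 975·2.4 = 2340.00
  stratum 3: N_h·S_h = 900·3.4 = 3060.00
  stratum 4: N_h·S_h = 400·7.3 = 2920.00
Σ N_h S_h = 34060.00
n for stratum 2 = 257·2340.00/34060.00 = 17.656 → 18

18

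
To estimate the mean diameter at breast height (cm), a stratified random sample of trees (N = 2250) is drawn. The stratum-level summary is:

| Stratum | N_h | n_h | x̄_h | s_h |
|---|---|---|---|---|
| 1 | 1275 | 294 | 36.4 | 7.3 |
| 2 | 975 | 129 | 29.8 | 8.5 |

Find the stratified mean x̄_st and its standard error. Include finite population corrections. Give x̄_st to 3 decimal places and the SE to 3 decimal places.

x̄_st ≈ 33.540, SE ≈ 0.369

x̄_st = Σ W_h x̄_h = (1275·36.4 + 975·29.8)/2250 = 33.54000
V̂(x̄_st) = Σ W_h² (1 − n_h/N_h) s_h²/n_h, with W_h = N_h/N and N = 2250:
  stratum 1: (1275/2250)²·(1 − 294/1275)·7.3²/294 = 0.0447829
  stratum 2: (975/2250)²·(1 − 129/975)·8.5²/129 = 0.0912553
V̂(x̄_st) = 0.136038
SE(x̄_st) = √0.136038 = 0.368834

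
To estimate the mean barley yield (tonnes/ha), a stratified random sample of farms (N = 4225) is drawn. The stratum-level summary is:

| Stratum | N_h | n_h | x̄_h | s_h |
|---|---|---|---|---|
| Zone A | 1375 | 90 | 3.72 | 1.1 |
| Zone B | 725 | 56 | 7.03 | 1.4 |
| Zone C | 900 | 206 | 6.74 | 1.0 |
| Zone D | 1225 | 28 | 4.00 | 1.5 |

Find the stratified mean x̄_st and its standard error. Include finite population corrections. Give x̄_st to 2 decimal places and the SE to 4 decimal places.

x̄_st ≈ 5.01, SE ≈ 0.0951

x̄_st = Σ W_h x̄_h = (1375·3.72 + 725·7.03 + 900·6.74 + 1225·4.00)/4225 = 5.01249
V̂(x̄_st) = Σ W_h² (1 − n_h/N_h) s_h²/n_h, with W_h = N_h/N and N = 4225:
  stratum Zone A: (1375/4225)²·(1 − 90/1375)·1.1²/90 = 0.00133075
  stratum Zone B: (725/4225)²·(1 − 56/725)·1.4²/56 = 0.000950996
  stratum Zone C: (900/4225)²·(1 − 206/900)·1.0²/206 = 0.000169856
  stratum Zone D: (1225/4225)²·(1 − 28/1225)·1.5²/28 = 0.00660087
V̂(x̄_st) = 0.00905247
SE(x̄_st) = √0.00905247 = 0.0951445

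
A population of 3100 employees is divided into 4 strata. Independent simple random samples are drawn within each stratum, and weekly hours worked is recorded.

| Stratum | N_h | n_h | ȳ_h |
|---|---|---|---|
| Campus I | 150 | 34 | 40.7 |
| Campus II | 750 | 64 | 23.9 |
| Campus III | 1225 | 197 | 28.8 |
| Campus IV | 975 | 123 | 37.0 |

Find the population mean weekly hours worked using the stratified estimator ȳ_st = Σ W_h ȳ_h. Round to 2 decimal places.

ȳ_st ≈ 30.77

N = Σ N_h = 3100. Stratum weights W_h = N_h/N.
ȳ_st = (150·40.7 + 750·23.9 + 1225·28.8 + 975·37.0) / 3100 = 30.7694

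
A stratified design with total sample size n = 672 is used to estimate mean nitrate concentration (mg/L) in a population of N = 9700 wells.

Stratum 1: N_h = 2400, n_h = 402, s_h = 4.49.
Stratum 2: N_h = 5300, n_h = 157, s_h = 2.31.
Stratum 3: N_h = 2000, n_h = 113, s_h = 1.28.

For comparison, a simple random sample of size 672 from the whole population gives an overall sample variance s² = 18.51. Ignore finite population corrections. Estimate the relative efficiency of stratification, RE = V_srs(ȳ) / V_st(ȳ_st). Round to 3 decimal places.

V̂(ȳ_st) = Σ W_h² s_h²/n_h, with W_h = N_h/N and N = 9700:
  stratum 1: (2400/9700)²·4.49²/402 = 0.00307005
  stratum 2: (5300/9700)²·2.31²/157 = 0.0101469
  stratum 3: (2000/9700)²·1.28²/113 = 0.000616393
V_st = 0.0138333
V_srs = s²/n = 18.51/672 = 0.0275446
Relative efficiency = V_srs / V_st = 0.0275446/0.0138333 = 1.9912

RE ≈ 1.991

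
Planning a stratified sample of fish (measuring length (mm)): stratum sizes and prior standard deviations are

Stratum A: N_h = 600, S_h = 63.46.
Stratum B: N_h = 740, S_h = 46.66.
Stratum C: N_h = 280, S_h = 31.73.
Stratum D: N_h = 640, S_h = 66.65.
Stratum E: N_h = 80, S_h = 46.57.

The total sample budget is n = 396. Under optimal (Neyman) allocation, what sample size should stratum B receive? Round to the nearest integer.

Neyman allocation: n_h = n · N_h S_h / Σ N_i S_i, with n = 396.
  stratum A: N_h·S_h = 600·63.46 = 38076.00
  stratum B: N_h·S_h = 740·46.66 = 34528.40
  stratum C: N_h·S_h = 280·31.73 = 8884.40
  stratum D: N_h·S_h = 640·66.65 = 42656.00
  stratum E: N_h·S_h = 80·46.57 = 3725.60
Σ N_h S_h = 127870.40
n for stratum B = 396·34528.40/127870.40 = 106.931 → 107

107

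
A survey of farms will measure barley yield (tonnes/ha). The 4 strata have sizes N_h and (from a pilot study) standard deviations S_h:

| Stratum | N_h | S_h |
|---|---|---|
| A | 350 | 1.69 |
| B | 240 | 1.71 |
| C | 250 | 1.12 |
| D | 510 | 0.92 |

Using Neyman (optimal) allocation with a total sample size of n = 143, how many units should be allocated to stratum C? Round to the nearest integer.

23

Neyman allocation: n_h = n · N_h S_h / Σ N_i S_i, with n = 143.
  stratum A: N_h·S_h = 350·1.69 = 591.50
  stratum B: N_h·S_h = 240·1.71 = 410.40
  stratum C: N_h·S_h = 250·1.12 = 280.00
  stratum D: N_h·S_h = 510·0.92 = 469.20
Σ N_h S_h = 1751.10
n for stratum C = 143·280.00/1751.10 = 22.866 → 23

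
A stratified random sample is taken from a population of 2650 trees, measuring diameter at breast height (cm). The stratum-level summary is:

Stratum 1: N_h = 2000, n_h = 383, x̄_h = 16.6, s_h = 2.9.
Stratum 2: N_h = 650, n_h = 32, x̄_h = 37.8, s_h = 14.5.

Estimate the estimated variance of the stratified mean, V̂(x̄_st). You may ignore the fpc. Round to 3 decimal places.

V̂(x̄_st) = Σ W_h² s_h²/n_h, with W_h = N_h/N and N = 2650:
  stratum 1: (2000/2650)²·2.9²/383 = 0.0125074
  stratum 2: (650/2650)²·14.5²/32 = 0.395295
V̂(x̄_st) = 0.407802

V̂(x̄_st) ≈ 0.408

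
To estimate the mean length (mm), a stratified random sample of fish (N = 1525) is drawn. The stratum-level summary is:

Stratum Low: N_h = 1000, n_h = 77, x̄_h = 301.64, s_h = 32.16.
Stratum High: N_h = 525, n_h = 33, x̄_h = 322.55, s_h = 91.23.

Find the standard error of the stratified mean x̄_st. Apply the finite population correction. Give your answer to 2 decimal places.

SE(x̄_st) ≈ 5.77

V̂(x̄_st) = Σ W_h² (1 − n_h/N_h) s_h²/n_h, with W_h = N_h/N and N = 1525:
  stratum Low: (1000/1525)²·(1 − 77/1000)·32.16²/77 = 5.33093
  stratum High: (525/1525)²·(1 − 33/525)·91.23²/33 = 28.0121
V̂(x̄_st) = 33.3431
SE(x̄_st) = √33.3431 = 5.77435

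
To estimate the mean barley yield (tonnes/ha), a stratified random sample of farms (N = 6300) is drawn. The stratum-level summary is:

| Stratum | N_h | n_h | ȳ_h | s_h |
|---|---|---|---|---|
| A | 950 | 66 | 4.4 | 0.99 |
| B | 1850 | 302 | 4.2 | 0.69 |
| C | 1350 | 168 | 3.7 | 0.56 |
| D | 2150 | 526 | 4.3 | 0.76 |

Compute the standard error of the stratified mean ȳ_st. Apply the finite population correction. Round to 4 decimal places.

SE(ȳ_st) ≈ 0.0245

V̂(ȳ_st) = Σ W_h² (1 − n_h/N_h) s_h²/n_h, with W_h = N_h/N and N = 6300:
  stratum A: (950/6300)²·(1 − 66/950)·0.99²/66 = 0.000314211
  stratum B: (1850/6300)²·(1 − 302/1850)·0.69²/302 = 0.00011375
  stratum C: (1350/6300)²·(1 − 168/1350)·0.56²/168 = 7.50476e-05
  stratum D: (2150/6300)²·(1 − 526/2150)·0.76²/526 = 9.66017e-05
V̂(ȳ_st) = 0.000599611
SE(ȳ_st) = √0.000599611 = 0.0244869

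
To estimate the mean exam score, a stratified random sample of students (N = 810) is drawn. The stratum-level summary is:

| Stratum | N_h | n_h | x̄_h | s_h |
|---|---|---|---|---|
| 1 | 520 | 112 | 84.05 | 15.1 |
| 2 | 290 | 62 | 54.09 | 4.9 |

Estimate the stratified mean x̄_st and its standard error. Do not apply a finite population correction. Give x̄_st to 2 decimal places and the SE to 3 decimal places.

x̄_st = Σ W_h x̄_h = (520·84.05 + 290·54.09)/810 = 73.32358
V̂(x̄_st) = Σ W_h² s_h²/n_h, with W_h = N_h/N and N = 810:
  stratum 1: (520/810)²·15.1²/112 = 0.83902
  stratum 2: (290/810)²·4.9²/62 = 0.0496394
V̂(x̄_st) = 0.88866
SE(x̄_st) = √0.88866 = 0.942688

x̄_st ≈ 73.32, SE ≈ 0.943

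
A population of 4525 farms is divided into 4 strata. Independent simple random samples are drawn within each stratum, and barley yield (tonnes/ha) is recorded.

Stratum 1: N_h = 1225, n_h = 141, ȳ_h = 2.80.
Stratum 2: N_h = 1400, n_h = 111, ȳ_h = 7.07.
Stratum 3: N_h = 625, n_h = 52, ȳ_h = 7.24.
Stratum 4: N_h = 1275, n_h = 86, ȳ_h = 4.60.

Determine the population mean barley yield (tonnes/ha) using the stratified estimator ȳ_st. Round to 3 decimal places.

N = Σ N_h = 4525. Stratum weights W_h = N_h/N.
ȳ_st = (1225·2.80 + 1400·7.07 + 625·7.24 + 1275·4.60) / 4525 = 5.24155

ȳ_st ≈ 5.242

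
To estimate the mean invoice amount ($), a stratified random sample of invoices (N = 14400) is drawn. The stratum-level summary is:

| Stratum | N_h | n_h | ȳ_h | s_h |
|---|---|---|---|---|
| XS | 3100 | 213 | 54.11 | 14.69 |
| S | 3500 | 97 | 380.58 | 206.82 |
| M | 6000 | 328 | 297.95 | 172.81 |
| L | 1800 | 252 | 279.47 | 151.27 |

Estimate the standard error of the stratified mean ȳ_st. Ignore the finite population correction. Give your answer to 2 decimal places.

V̂(ȳ_st) = Σ W_h² s_h²/n_h, with W_h = N_h/N and N = 14400:
  stratum XS: (3100/14400)²·14.69²/213 = 0.0469529
  stratum S: (3500/14400)²·206.82²/97 = 26.051
  stratum M: (6000/14400)²·172.81²/328 = 15.8067
  stratum L: (1800/14400)²·151.27²/252 = 1.41881
V̂(ȳ_st) = 43.3235
SE(ȳ_st) = √43.3235 = 6.58206

SE(ȳ_st) ≈ 6.58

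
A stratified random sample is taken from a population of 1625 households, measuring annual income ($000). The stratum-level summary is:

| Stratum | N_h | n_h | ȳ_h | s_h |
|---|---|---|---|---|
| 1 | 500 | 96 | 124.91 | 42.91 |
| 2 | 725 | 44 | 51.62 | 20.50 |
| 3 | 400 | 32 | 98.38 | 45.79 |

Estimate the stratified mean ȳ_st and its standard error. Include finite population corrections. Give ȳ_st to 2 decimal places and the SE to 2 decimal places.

ȳ_st ≈ 85.68, SE ≈ 2.63

ȳ_st = Σ W_h ȳ_h = (500·124.91 + 725·51.62 + 400·98.38)/1625 = 85.68092
V̂(ȳ_st) = Σ W_h² (1 − n_h/N_h) s_h²/n_h, with W_h = N_h/N and N = 1625:
  stratum 1: (500/1625)²·(1 − 96/500)·42.91²/96 = 1.4672
  stratum 2: (725/1625)²·(1 − 44/725)·20.50²/44 = 1.7858
  stratum 3: (400/1625)²·(1 − 32/400)·45.79²/32 = 3.65252
V̂(ȳ_st) = 6.90552
SE(ȳ_st) = √6.90552 = 2.62784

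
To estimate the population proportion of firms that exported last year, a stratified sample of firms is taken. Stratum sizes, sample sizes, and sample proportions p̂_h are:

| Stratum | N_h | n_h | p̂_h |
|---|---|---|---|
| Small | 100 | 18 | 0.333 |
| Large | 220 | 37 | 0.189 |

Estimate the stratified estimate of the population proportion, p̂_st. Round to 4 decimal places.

p̂_st ≈ 0.2340

N = 320; stratum weights W_h = N_h/N.
p̂_st = Σ W_h p̂_h = (100·0.333 + 220·0.189)/320 = 0.23400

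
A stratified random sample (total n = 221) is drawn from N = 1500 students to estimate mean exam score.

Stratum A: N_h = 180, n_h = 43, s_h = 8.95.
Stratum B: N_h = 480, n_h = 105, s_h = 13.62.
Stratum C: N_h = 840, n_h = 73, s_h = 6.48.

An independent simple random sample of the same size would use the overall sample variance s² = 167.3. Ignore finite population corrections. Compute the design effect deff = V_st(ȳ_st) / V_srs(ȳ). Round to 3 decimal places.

V̂(ȳ_st) = Σ W_h² s_h²/n_h, with W_h = N_h/N and N = 1500:
  stratum A: (180/1500)²·8.95²/43 = 0.026825
  stratum B: (480/1500)²·13.62²/105 = 0.180911
  stratum C: (840/1500)²·6.48²/73 = 0.180386
V_st = 0.388122
V_srs = s²/n = 167.3/221 = 0.757014
deff = V_st / V_srs = 0.388122/0.757014 = 0.5127

deff ≈ 0.513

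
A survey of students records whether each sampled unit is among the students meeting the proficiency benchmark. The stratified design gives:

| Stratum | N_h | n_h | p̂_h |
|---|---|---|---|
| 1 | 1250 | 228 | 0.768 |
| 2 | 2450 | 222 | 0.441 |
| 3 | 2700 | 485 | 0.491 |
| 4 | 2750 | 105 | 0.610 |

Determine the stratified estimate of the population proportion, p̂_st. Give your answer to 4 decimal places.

p̂_st ≈ 0.5512

N = 9150; stratum weights W_h = N_h/N.
p̂_st = Σ W_h p̂_h = (1250·0.768 + 2450·0.441 + 2700·0.491 + 2750·0.610)/9150 = 0.55122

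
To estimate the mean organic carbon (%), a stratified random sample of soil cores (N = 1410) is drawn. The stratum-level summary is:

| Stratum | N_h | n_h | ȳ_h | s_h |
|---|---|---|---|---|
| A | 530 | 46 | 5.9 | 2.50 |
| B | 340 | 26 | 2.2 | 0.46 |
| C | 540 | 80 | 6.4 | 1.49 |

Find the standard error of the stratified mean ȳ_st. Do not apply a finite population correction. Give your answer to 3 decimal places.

V̂(ȳ_st) = Σ W_h² s_h²/n_h, with W_h = N_h/N and N = 1410:
  stratum A: (530/1410)²·2.50²/46 = 0.0191971
  stratum B: (340/1410)²·0.46²/26 = 0.000473219
  stratum C: (540/1410)²·1.49²/80 = 0.00407035
V̂(ȳ_st) = 0.0237407
SE(ȳ_st) = √0.0237407 = 0.15408

SE(ȳ_st) ≈ 0.154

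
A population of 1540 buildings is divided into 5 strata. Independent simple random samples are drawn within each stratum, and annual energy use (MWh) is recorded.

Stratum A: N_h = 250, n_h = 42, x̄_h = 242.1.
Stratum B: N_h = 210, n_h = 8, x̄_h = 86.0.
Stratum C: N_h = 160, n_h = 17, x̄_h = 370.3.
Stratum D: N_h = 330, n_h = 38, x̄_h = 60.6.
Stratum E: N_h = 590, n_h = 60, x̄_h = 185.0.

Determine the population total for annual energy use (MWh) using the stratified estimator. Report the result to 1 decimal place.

τ̂_st ≈ 266981.0

τ̂_st = Σ N_h x̄_h = 250·242.1 + 210·86.0 + 160·370.3 + 330·60.6 + 590·185.0 = 266981.0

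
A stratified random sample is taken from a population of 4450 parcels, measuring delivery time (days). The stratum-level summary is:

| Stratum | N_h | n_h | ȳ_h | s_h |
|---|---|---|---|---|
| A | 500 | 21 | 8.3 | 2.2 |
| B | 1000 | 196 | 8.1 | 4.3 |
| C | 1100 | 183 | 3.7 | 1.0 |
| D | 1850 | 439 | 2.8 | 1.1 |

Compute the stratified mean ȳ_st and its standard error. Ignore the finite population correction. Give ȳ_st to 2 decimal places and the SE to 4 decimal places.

ȳ_st ≈ 4.83, SE ≈ 0.0921

ȳ_st = Σ W_h ȳ_h = (500·8.3 + 1000·8.1 + 1100·3.7 + 1850·2.8)/4450 = 4.83146
V̂(ȳ_st) = Σ W_h² s_h²/n_h, with W_h = N_h/N and N = 4450:
  stratum A: (500/4450)²·2.2²/21 = 0.00290969
  stratum B: (1000/4450)²·4.3²/196 = 0.00476388
  stratum C: (1100/4450)²·1.0²/183 = 0.000333898
  stratum D: (1850/4450)²·1.1²/439 = 0.00047637
V̂(ȳ_st) = 0.00848383
SE(ȳ_st) = √0.00848383 = 0.0921077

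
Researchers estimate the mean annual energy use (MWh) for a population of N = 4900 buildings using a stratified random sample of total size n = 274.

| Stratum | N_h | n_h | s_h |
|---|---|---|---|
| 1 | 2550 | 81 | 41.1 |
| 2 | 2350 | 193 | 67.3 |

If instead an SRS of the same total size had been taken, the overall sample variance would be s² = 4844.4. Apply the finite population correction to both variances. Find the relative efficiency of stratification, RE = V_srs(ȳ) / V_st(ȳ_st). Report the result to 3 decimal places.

V̂(ȳ_st) = Σ W_h² (1 − n_h/N_h) s_h²/n_h, with W_h = N_h/N and N = 4900:
  stratum 1: (2550/4900)²·(1 − 81/2550)·41.1²/81 = 5.46849
  stratum 2: (2350/4900)²·(1 − 193/2350)·67.3²/193 = 4.95449
V_st = 10.423
V_srs = (1 − 274/4900)·4844.4/274 = 16.6916
Relative efficiency = V_srs / V_st = 16.6916/10.423 = 1.6014

RE ≈ 1.601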